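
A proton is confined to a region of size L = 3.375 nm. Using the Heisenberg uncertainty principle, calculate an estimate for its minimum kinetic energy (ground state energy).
455.414 neV

Using the uncertainty principle to estimate ground state energy:

1. The position uncertainty is approximately the confinement size:
   Δx ≈ L = 3.375e-09 m

2. From ΔxΔp ≥ ℏ/2, the minimum momentum uncertainty is:
   Δp ≈ ℏ/(2L) = 1.562e-26 kg·m/s

3. The kinetic energy is approximately:
   KE ≈ (Δp)²/(2m) = (1.562e-26)²/(2 × 1.673e-27 kg)
   KE ≈ 7.297e-26 J = 455.414 neV

This is an order-of-magnitude estimate of the ground state energy.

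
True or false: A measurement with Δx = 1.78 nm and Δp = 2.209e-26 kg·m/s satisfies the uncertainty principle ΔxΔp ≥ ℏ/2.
No, it violates the uncertainty principle (impossible measurement).

Calculate the product ΔxΔp:
ΔxΔp = (1.780e-09 m) × (2.209e-26 kg·m/s)
ΔxΔp = 3.932e-35 J·s

Compare to the minimum allowed value ℏ/2:
ℏ/2 = 5.273e-35 J·s

Since ΔxΔp = 3.932e-35 J·s < 5.273e-35 J·s = ℏ/2,
the measurement violates the uncertainty principle.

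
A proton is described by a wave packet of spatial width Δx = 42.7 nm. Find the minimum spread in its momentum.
1.235 × 10^-27 kg·m/s

For a wave packet, the spatial width Δx and momentum spread Δp are related by the uncertainty principle:
ΔxΔp ≥ ℏ/2

The minimum momentum spread is:
Δp_min = ℏ/(2Δx)
Δp_min = (1.055e-34 J·s) / (2 × 4.270e-08 m)
Δp_min = 1.235e-27 kg·m/s

A wave packet cannot have both a well-defined position and well-defined momentum.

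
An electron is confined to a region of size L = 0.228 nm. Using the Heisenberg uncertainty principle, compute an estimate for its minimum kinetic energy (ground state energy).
183.229 meV

Using the uncertainty principle to estimate ground state energy:

1. The position uncertainty is approximately the confinement size:
   Δx ≈ L = 2.280e-10 m

2. From ΔxΔp ≥ ℏ/2, the minimum momentum uncertainty is:
   Δp ≈ ℏ/(2L) = 2.313e-25 kg·m/s

3. The kinetic energy is approximately:
   KE ≈ (Δp)²/(2m) = (2.313e-25)²/(2 × 9.109e-31 kg)
   KE ≈ 2.936e-20 J = 183.229 meV

This is an order-of-magnitude estimate of the ground state energy.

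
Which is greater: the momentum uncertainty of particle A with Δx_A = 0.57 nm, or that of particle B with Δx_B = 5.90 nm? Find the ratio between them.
Particle A has the larger minimum momentum uncertainty, by a factor of 10.35.

For each particle, the minimum momentum uncertainty is Δp_min = ℏ/(2Δx):

Particle A: Δp_A = ℏ/(2×5.700e-10 m) = 9.251e-26 kg·m/s
Particle B: Δp_B = ℏ/(2×5.900e-09 m) = 8.937e-27 kg·m/s

Ratio: Δp_A/Δp_B = 10.35

Since Δp_min ∝ 1/Δx, the particle with smaller position uncertainty (A) has larger momentum uncertainty.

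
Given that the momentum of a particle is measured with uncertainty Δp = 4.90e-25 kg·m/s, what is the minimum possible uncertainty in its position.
107.609 pm

Using the Heisenberg uncertainty principle:
ΔxΔp ≥ ℏ/2

The minimum uncertainty in position is:
Δx_min = ℏ/(2Δp)
Δx_min = (1.055e-34 J·s) / (2 × 4.900e-25 kg·m/s)
Δx_min = 1.076e-10 m = 107.609 pm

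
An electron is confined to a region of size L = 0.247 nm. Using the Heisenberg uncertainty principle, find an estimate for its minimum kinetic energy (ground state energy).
156.124 meV

Using the uncertainty principle to estimate ground state energy:

1. The position uncertainty is approximately the confinement size:
   Δx ≈ L = 2.470e-10 m

2. From ΔxΔp ≥ ℏ/2, the minimum momentum uncertainty is:
   Δp ≈ ℏ/(2L) = 2.135e-25 kg·m/s

3. The kinetic energy is approximately:
   KE ≈ (Δp)²/(2m) = (2.135e-25)²/(2 × 9.109e-31 kg)
   KE ≈ 2.501e-20 J = 156.124 meV

This is an order-of-magnitude estimate of the ground state energy.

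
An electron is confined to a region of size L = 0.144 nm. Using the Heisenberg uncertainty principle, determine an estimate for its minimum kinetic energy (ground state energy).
459.344 meV

Using the uncertainty principle to estimate ground state energy:

1. The position uncertainty is approximately the confinement size:
   Δx ≈ L = 1.440e-10 m

2. From ΔxΔp ≥ ℏ/2, the minimum momentum uncertainty is:
   Δp ≈ ℏ/(2L) = 3.662e-25 kg·m/s

3. The kinetic energy is approximately:
   KE ≈ (Δp)²/(2m) = (3.662e-25)²/(2 × 9.109e-31 kg)
   KE ≈ 7.360e-20 J = 459.344 meV

This is an order-of-magnitude estimate of the ground state energy.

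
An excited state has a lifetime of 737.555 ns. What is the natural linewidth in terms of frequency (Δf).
107.894 kHz

Using the energy-time uncertainty principle and E = hf:
ΔEΔt ≥ ℏ/2
hΔf·Δt ≥ ℏ/2

The minimum frequency uncertainty is:
Δf = ℏ/(2hτ) = 1/(4πτ)
Δf = 1/(4π × 7.376e-07 s)
Δf = 1.079e+05 Hz = 107.894 kHz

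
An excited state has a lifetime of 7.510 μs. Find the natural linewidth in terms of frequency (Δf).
10.596 kHz

Using the energy-time uncertainty principle and E = hf:
ΔEΔt ≥ ℏ/2
hΔf·Δt ≥ ℏ/2

The minimum frequency uncertainty is:
Δf = ℏ/(2hτ) = 1/(4πτ)
Δf = 1/(4π × 7.510e-06 s)
Δf = 1.060e+04 Hz = 10.596 kHz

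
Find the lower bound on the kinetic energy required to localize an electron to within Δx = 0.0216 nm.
20.415 eV

Localizing a particle requires giving it sufficient momentum uncertainty:

1. From uncertainty principle: Δp ≥ ℏ/(2Δx)
   Δp_min = (1.055e-34 J·s) / (2 × 2.160e-11 m)
   Δp_min = 2.441e-24 kg·m/s

2. This momentum uncertainty corresponds to kinetic energy:
   KE ≈ (Δp)²/(2m) = (2.441e-24)²/(2 × 9.109e-31 kg)
   KE = 3.271e-18 J = 20.415 eV

Tighter localization requires more energy.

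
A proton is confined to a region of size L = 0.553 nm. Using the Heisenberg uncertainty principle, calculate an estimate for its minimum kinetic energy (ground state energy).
16.963 μeV

Using the uncertainty principle to estimate ground state energy:

1. The position uncertainty is approximately the confinement size:
   Δx ≈ L = 5.530e-10 m

2. From ΔxΔp ≥ ℏ/2, the minimum momentum uncertainty is:
   Δp ≈ ℏ/(2L) = 9.535e-26 kg·m/s

3. The kinetic energy is approximately:
   KE ≈ (Δp)²/(2m) = (9.535e-26)²/(2 × 1.673e-27 kg)
   KE ≈ 2.718e-24 J = 16.963 μeV

This is an order-of-magnitude estimate of the ground state energy.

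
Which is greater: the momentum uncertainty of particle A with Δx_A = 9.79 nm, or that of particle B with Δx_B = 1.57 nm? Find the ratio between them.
Particle B has the larger minimum momentum uncertainty, by a factor of 6.24.

For each particle, the minimum momentum uncertainty is Δp_min = ℏ/(2Δx):

Particle A: Δp_A = ℏ/(2×9.790e-09 m) = 5.386e-27 kg·m/s
Particle B: Δp_B = ℏ/(2×1.570e-09 m) = 3.359e-26 kg·m/s

Ratio: Δp_B/Δp_A = 6.24

Since Δp_min ∝ 1/Δx, the particle with smaller position uncertainty (B) has larger momentum uncertainty.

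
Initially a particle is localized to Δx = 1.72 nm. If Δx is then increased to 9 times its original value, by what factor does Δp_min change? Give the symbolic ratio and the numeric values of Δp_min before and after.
Original Δp_min = 3.066 × 10^-26 kg·m/s; new Δp'_min = 3.406 × 10^-27 kg·m/s; ratio Δp'_min/Δp_min = 1/9.

From the uncertainty principle ΔxΔp ≥ ℏ/2, the minimum momentum uncertainty is Δp_min = ℏ/(2Δx).

Original (Δx = 1.72 nm = 1.720e-09 m):
Δp_min = (1.055e-34 J·s)/(2 × 1.720e-09 m) = 3.066e-26 kg·m/s

When Δx → 9Δx:
Δp'_min = ℏ/(2 × 9Δx) = (1/9) × ℏ/(2Δx) = (1/9) × Δp_min
Δp'_min = 1/9 × 3.066e-26 kg·m/s = 3.406e-27 kg·m/s

Since Δp_min ∝ 1/Δx, when Δx is increased to 9 times its original value, Δp_min decreases to 1/9 of its original value.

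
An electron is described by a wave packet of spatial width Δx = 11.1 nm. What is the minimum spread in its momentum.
4.750 × 10^-27 kg·m/s

For a wave packet, the spatial width Δx and momentum spread Δp are related by the uncertainty principle:
ΔxΔp ≥ ℏ/2

The minimum momentum spread is:
Δp_min = ℏ/(2Δx)
Δp_min = (1.055e-34 J·s) / (2 × 1.110e-08 m)
Δp_min = 4.750e-27 kg·m/s

A wave packet cannot have both a well-defined position and well-defined momentum.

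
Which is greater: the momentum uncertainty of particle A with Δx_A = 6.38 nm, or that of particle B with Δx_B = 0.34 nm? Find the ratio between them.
Particle B has the larger minimum momentum uncertainty, by a factor of 18.76.

For each particle, the minimum momentum uncertainty is Δp_min = ℏ/(2Δx):

Particle A: Δp_A = ℏ/(2×6.380e-09 m) = 8.265e-27 kg·m/s
Particle B: Δp_B = ℏ/(2×3.400e-10 m) = 1.551e-25 kg·m/s

Ratio: Δp_B/Δp_A = 18.76

Since Δp_min ∝ 1/Δx, the particle with smaller position uncertainty (B) has larger momentum uncertainty.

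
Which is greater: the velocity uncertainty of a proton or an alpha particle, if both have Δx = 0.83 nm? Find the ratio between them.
The proton has the larger minimum velocity uncertainty, by a ratio of 4.0.

For both particles, Δp_min = ℏ/(2Δx) = 6.353e-26 kg·m/s (same for both).

The velocity uncertainty is Δv = Δp/m:
- proton: Δv = 6.353e-26 / 1.673e-27 = 3.798e+01 m/s = 37.981 m/s
- alpha particle: Δv = 6.353e-26 / 6.645e-27 = 9.561e+00 m/s = 9.561 m/s

Ratio: 3.798e+01 / 9.561e+00 = 4.0

The lighter particle has larger velocity uncertainty because Δv ∝ 1/m.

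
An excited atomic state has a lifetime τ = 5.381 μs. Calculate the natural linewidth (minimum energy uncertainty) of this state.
61.161 peV

Using the energy-time uncertainty principle:
ΔEΔt ≥ ℏ/2

The lifetime τ represents the time uncertainty Δt.
The natural linewidth (minimum energy uncertainty) is:

ΔE = ℏ/(2τ)
ΔE = (1.055e-34 J·s) / (2 × 5.381e-06 s)
ΔE = 9.799e-30 J = 61.161 peV

This natural linewidth limits the precision of spectroscopic measurements.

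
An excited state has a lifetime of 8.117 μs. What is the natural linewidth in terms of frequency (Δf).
9.804 kHz

Using the energy-time uncertainty principle and E = hf:
ΔEΔt ≥ ℏ/2
hΔf·Δt ≥ ℏ/2

The minimum frequency uncertainty is:
Δf = ℏ/(2hτ) = 1/(4πτ)
Δf = 1/(4π × 8.117e-06 s)
Δf = 9.804e+03 Hz = 9.804 kHz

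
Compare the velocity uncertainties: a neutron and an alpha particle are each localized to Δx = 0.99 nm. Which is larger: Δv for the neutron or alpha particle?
The neutron has the larger minimum velocity uncertainty, by a ratio of 4.0.

For both particles, Δp_min = ℏ/(2Δx) = 5.326e-26 kg·m/s (same for both).

The velocity uncertainty is Δv = Δp/m:
- neutron: Δv = 5.326e-26 / 1.675e-27 = 3.180e+01 m/s = 31.799 m/s
- alpha particle: Δv = 5.326e-26 / 6.645e-27 = 8.016e+00 m/s = 8.016 m/s

Ratio: 3.180e+01 / 8.016e+00 = 4.0

The lighter particle has larger velocity uncertainty because Δv ∝ 1/m.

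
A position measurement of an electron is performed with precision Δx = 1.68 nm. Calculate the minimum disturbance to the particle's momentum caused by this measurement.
3.139 × 10^-26 kg·m/s

The uncertainty principle implies that measuring position disturbs momentum:
ΔxΔp ≥ ℏ/2

When we measure position with precision Δx, we necessarily introduce a momentum uncertainty:
Δp ≥ ℏ/(2Δx)
Δp_min = (1.055e-34 J·s) / (2 × 1.680e-09 m)
Δp_min = 3.139e-26 kg·m/s

The more precisely we measure position, the greater the momentum disturbance.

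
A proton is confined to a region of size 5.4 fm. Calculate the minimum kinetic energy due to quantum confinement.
177.896 keV

Using the uncertainty principle:

1. Position uncertainty: Δx ≈ 5.400e-15 m
2. Minimum momentum uncertainty: Δp = ℏ/(2Δx) = 9.765e-21 kg·m/s
3. Minimum kinetic energy:
   KE = (Δp)²/(2m) = (9.765e-21)²/(2 × 1.673e-27 kg)
   KE = 2.850e-14 J = 177.896 keV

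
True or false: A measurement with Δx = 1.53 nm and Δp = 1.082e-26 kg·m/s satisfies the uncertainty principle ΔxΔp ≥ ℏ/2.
No, it violates the uncertainty principle (impossible measurement).

Calculate the product ΔxΔp:
ΔxΔp = (1.530e-09 m) × (1.082e-26 kg·m/s)
ΔxΔp = 1.655e-35 J·s

Compare to the minimum allowed value ℏ/2:
ℏ/2 = 5.273e-35 J·s

Since ΔxΔp = 1.655e-35 J·s < 5.273e-35 J·s = ℏ/2,
the measurement violates the uncertainty principle.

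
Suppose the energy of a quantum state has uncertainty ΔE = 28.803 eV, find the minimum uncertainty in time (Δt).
11.426 as

Using the energy-time uncertainty principle:
ΔEΔt ≥ ℏ/2

The minimum uncertainty in time is:
Δt_min = ℏ/(2ΔE)
Δt_min = (1.055e-34 J·s) / (2 × 4.615e-18 J)
Δt_min = 1.143e-17 s = 11.426 as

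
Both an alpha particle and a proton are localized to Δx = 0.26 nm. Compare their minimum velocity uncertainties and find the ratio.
The proton has the larger minimum velocity uncertainty, by a ratio of 4.0.

For both particles, Δp_min = ℏ/(2Δx) = 2.028e-25 kg·m/s (same for both).

The velocity uncertainty is Δv = Δp/m:
- alpha particle: Δv = 2.028e-25 / 6.645e-27 = 3.052e+01 m/s = 30.521 m/s
- proton: Δv = 2.028e-25 / 1.673e-27 = 1.212e+02 m/s = 121.248 m/s

Ratio: 1.212e+02 / 3.052e+01 = 4.0

The lighter particle has larger velocity uncertainty because Δv ∝ 1/m.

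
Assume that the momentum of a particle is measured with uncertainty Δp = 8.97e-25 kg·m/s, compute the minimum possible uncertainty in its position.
58.783 pm

Using the Heisenberg uncertainty principle:
ΔxΔp ≥ ℏ/2

The minimum uncertainty in position is:
Δx_min = ℏ/(2Δp)
Δx_min = (1.055e-34 J·s) / (2 × 8.970e-25 kg·m/s)
Δx_min = 5.878e-11 m = 58.783 pm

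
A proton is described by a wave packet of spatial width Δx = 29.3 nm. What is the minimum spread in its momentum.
1.800 × 10^-27 kg·m/s

For a wave packet, the spatial width Δx and momentum spread Δp are related by the uncertainty principle:
ΔxΔp ≥ ℏ/2

The minimum momentum spread is:
Δp_min = ℏ/(2Δx)
Δp_min = (1.055e-34 J·s) / (2 × 2.930e-08 m)
Δp_min = 1.800e-27 kg·m/s

A wave packet cannot have both a well-defined position and well-defined momentum.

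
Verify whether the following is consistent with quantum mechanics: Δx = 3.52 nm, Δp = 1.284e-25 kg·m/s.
Yes, it satisfies the uncertainty principle.

Calculate the product ΔxΔp:
ΔxΔp = (3.520e-09 m) × (1.284e-25 kg·m/s)
ΔxΔp = 4.520e-34 J·s

Compare to the minimum allowed value ℏ/2:
ℏ/2 = 5.273e-35 J·s

Since ΔxΔp = 4.520e-34 J·s ≥ 5.273e-35 J·s = ℏ/2,
the measurement satisfies the uncertainty principle.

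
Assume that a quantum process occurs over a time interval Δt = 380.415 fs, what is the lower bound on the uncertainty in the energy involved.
865.124 μeV

Using the energy-time uncertainty principle:
ΔEΔt ≥ ℏ/2

The minimum uncertainty in energy is:
ΔE_min = ℏ/(2Δt)
ΔE_min = (1.055e-34 J·s) / (2 × 3.804e-13 s)
ΔE_min = 1.386e-22 J = 865.124 μeV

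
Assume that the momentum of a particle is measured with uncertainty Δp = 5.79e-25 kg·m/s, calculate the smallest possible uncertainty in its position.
91.068 pm

Using the Heisenberg uncertainty principle:
ΔxΔp ≥ ℏ/2

The minimum uncertainty in position is:
Δx_min = ℏ/(2Δp)
Δx_min = (1.055e-34 J·s) / (2 × 5.790e-25 kg·m/s)
Δx_min = 9.107e-11 m = 91.068 pm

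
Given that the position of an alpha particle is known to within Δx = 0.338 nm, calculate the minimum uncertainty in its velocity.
23.478 m/s

Using the Heisenberg uncertainty principle and Δp = mΔv:
ΔxΔp ≥ ℏ/2
Δx(mΔv) ≥ ℏ/2

The minimum uncertainty in velocity is:
Δv_min = ℏ/(2mΔx)
Δv_min = (1.055e-34 J·s) / (2 × 6.645e-27 kg × 3.380e-10 m)
Δv_min = 2.348e+01 m/s = 23.478 m/s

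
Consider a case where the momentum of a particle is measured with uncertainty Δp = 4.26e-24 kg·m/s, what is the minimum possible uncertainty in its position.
12.378 pm

Using the Heisenberg uncertainty principle:
ΔxΔp ≥ ℏ/2

The minimum uncertainty in position is:
Δx_min = ℏ/(2Δp)
Δx_min = (1.055e-34 J·s) / (2 × 4.260e-24 kg·m/s)
Δx_min = 1.238e-11 m = 12.378 pm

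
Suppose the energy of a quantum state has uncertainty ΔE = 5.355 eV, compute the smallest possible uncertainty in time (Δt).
61.458 as

Using the energy-time uncertainty principle:
ΔEΔt ≥ ℏ/2

The minimum uncertainty in time is:
Δt_min = ℏ/(2ΔE)
Δt_min = (1.055e-34 J·s) / (2 × 8.580e-19 J)
Δt_min = 6.146e-17 s = 61.458 as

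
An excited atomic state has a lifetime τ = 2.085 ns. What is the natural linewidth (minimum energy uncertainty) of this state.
157.845 neV

Using the energy-time uncertainty principle:
ΔEΔt ≥ ℏ/2

The lifetime τ represents the time uncertainty Δt.
The natural linewidth (minimum energy uncertainty) is:

ΔE = ℏ/(2τ)
ΔE = (1.055e-34 J·s) / (2 × 2.085e-09 s)
ΔE = 2.529e-26 J = 157.845 neV

This natural linewidth limits the precision of spectroscopic measurements.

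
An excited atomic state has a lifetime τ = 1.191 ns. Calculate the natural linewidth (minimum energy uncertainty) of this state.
276.327 neV

Using the energy-time uncertainty principle:
ΔEΔt ≥ ℏ/2

The lifetime τ represents the time uncertainty Δt.
The natural linewidth (minimum energy uncertainty) is:

ΔE = ℏ/(2τ)
ΔE = (1.055e-34 J·s) / (2 × 1.191e-09 s)
ΔE = 4.427e-26 J = 276.327 neV

This natural linewidth limits the precision of spectroscopic measurements.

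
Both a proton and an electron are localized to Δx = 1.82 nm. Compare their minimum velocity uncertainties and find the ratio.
The electron has the larger minimum velocity uncertainty, by a ratio of 1836.2.

For both particles, Δp_min = ℏ/(2Δx) = 2.897e-26 kg·m/s (same for both).

The velocity uncertainty is Δv = Δp/m:
- proton: Δv = 2.897e-26 / 1.673e-27 = 1.732e+01 m/s = 17.321 m/s
- electron: Δv = 2.897e-26 / 9.109e-31 = 3.180e+04 m/s = 31.804 km/s

Ratio: 3.180e+04 / 1.732e+01 = 1836.2

The lighter particle has larger velocity uncertainty because Δv ∝ 1/m.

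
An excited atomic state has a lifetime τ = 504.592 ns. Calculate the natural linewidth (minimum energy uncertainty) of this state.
652.222 peV

Using the energy-time uncertainty principle:
ΔEΔt ≥ ℏ/2

The lifetime τ represents the time uncertainty Δt.
The natural linewidth (minimum energy uncertainty) is:

ΔE = ℏ/(2τ)
ΔE = (1.055e-34 J·s) / (2 × 5.046e-07 s)
ΔE = 1.045e-28 J = 652.222 peV

This natural linewidth limits the precision of spectroscopic measurements.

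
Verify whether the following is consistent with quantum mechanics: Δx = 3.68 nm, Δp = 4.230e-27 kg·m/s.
No, it violates the uncertainty principle (impossible measurement).

Calculate the product ΔxΔp:
ΔxΔp = (3.680e-09 m) × (4.230e-27 kg·m/s)
ΔxΔp = 1.557e-35 J·s

Compare to the minimum allowed value ℏ/2:
ℏ/2 = 5.273e-35 J·s

Since ΔxΔp = 1.557e-35 J·s < 5.273e-35 J·s = ℏ/2,
the measurement violates the uncertainty principle.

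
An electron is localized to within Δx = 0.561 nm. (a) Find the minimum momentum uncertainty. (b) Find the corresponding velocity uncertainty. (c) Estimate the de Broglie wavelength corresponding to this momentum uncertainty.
(a) Δp_min = 9.399 × 10^-26 kg·m/s
(b) Δv_min = 103.180 km/s
(c) λ_dB = 7.050 nm

Step-by-step:

(a) From the uncertainty principle:
Δp_min = ℏ/(2Δx) = (1.055e-34 J·s)/(2 × 5.610e-10 m) = 9.399e-26 kg·m/s

(b) The velocity uncertainty:
Δv = Δp/m = (9.399e-26 kg·m/s)/(9.109e-31 kg) = 1.032e+05 m/s = 103.180 km/s

(c) The de Broglie wavelength for this momentum:
λ = h/p = (6.626e-34 J·s)/(9.399e-26 kg·m/s) = 7.050e-09 m = 7.050 nm

Note: The de Broglie wavelength is comparable to the localization size, as expected from wave-particle duality.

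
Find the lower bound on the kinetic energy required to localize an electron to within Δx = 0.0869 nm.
1.261 eV

Localizing a particle requires giving it sufficient momentum uncertainty:

1. From uncertainty principle: Δp ≥ ℏ/(2Δx)
   Δp_min = (1.055e-34 J·s) / (2 × 8.690e-11 m)
   Δp_min = 6.068e-25 kg·m/s

2. This momentum uncertainty corresponds to kinetic energy:
   KE ≈ (Δp)²/(2m) = (6.068e-25)²/(2 × 9.109e-31 kg)
   KE = 2.021e-19 J = 1.261 eV

Tighter localization requires more energy.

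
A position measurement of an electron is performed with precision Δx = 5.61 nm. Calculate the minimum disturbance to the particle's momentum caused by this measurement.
9.399 × 10^-27 kg·m/s

The uncertainty principle implies that measuring position disturbs momentum:
ΔxΔp ≥ ℏ/2

When we measure position with precision Δx, we necessarily introduce a momentum uncertainty:
Δp ≥ ℏ/(2Δx)
Δp_min = (1.055e-34 J·s) / (2 × 5.610e-09 m)
Δp_min = 9.399e-27 kg·m/s

The more precisely we measure position, the greater the momentum disturbance.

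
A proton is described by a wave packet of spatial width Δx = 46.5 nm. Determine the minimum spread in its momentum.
1.134 × 10^-27 kg·m/s

For a wave packet, the spatial width Δx and momentum spread Δp are related by the uncertainty principle:
ΔxΔp ≥ ℏ/2

The minimum momentum spread is:
Δp_min = ℏ/(2Δx)
Δp_min = (1.055e-34 J·s) / (2 × 4.650e-08 m)
Δp_min = 1.134e-27 kg·m/s

A wave packet cannot have both a well-defined position and well-defined momentum.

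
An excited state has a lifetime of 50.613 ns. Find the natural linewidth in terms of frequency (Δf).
1.572 MHz

Using the energy-time uncertainty principle and E = hf:
ΔEΔt ≥ ℏ/2
hΔf·Δt ≥ ℏ/2

The minimum frequency uncertainty is:
Δf = ℏ/(2hτ) = 1/(4πτ)
Δf = 1/(4π × 5.061e-08 s)
Δf = 1.572e+06 Hz = 1.572 MHz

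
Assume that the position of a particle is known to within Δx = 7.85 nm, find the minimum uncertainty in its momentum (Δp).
6.717 × 10^-27 kg·m/s

Using the Heisenberg uncertainty principle:
ΔxΔp ≥ ℏ/2

The minimum uncertainty in momentum is:
Δp_min = ℏ/(2Δx)
Δp_min = (1.055e-34 J·s) / (2 × 7.850e-09 m)
Δp_min = 6.717e-27 kg·m/s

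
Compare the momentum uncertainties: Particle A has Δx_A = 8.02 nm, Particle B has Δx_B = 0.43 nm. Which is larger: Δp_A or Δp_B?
Particle B has the larger minimum momentum uncertainty, by a factor of 18.65.

For each particle, the minimum momentum uncertainty is Δp_min = ℏ/(2Δx):

Particle A: Δp_A = ℏ/(2×8.020e-09 m) = 6.575e-27 kg·m/s
Particle B: Δp_B = ℏ/(2×4.300e-10 m) = 1.226e-25 kg·m/s

Ratio: Δp_B/Δp_A = 18.65

Since Δp_min ∝ 1/Δx, the particle with smaller position uncertainty (B) has larger momentum uncertainty.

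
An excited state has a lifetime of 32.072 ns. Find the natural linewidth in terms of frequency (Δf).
2.481 MHz

Using the energy-time uncertainty principle and E = hf:
ΔEΔt ≥ ℏ/2
hΔf·Δt ≥ ℏ/2

The minimum frequency uncertainty is:
Δf = ℏ/(2hτ) = 1/(4πτ)
Δf = 1/(4π × 3.207e-08 s)
Δf = 2.481e+06 Hz = 2.481 MHz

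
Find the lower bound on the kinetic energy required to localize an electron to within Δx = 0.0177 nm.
30.403 eV

Localizing a particle requires giving it sufficient momentum uncertainty:

1. From uncertainty principle: Δp ≥ ℏ/(2Δx)
   Δp_min = (1.055e-34 J·s) / (2 × 1.770e-11 m)
   Δp_min = 2.979e-24 kg·m/s

2. This momentum uncertainty corresponds to kinetic energy:
   KE ≈ (Δp)²/(2m) = (2.979e-24)²/(2 × 9.109e-31 kg)
   KE = 4.871e-18 J = 30.403 eV

Tighter localization requires more energy.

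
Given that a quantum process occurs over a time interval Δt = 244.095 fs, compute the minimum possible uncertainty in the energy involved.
1.348 meV

Using the energy-time uncertainty principle:
ΔEΔt ≥ ℏ/2

The minimum uncertainty in energy is:
ΔE_min = ℏ/(2Δt)
ΔE_min = (1.055e-34 J·s) / (2 × 2.441e-13 s)
ΔE_min = 2.160e-22 J = 1.348 meV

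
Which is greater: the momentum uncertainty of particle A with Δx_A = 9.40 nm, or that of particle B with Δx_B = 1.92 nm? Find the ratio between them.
Particle B has the larger minimum momentum uncertainty, by a factor of 4.90.

For each particle, the minimum momentum uncertainty is Δp_min = ℏ/(2Δx):

Particle A: Δp_A = ℏ/(2×9.400e-09 m) = 5.609e-27 kg·m/s
Particle B: Δp_B = ℏ/(2×1.920e-09 m) = 2.746e-26 kg·m/s

Ratio: Δp_B/Δp_A = 4.90

Since Δp_min ∝ 1/Δx, the particle with smaller position uncertainty (B) has larger momentum uncertainty.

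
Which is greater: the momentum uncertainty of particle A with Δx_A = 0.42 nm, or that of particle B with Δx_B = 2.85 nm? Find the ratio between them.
Particle A has the larger minimum momentum uncertainty, by a factor of 6.79.

For each particle, the minimum momentum uncertainty is Δp_min = ℏ/(2Δx):

Particle A: Δp_A = ℏ/(2×4.200e-10 m) = 1.255e-25 kg·m/s
Particle B: Δp_B = ℏ/(2×2.850e-09 m) = 1.850e-26 kg·m/s

Ratio: Δp_A/Δp_B = 6.79

Since Δp_min ∝ 1/Δx, the particle with smaller position uncertainty (A) has larger momentum uncertainty.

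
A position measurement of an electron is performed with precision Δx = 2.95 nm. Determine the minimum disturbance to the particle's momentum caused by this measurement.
1.787 × 10^-26 kg·m/s

The uncertainty principle implies that measuring position disturbs momentum:
ΔxΔp ≥ ℏ/2

When we measure position with precision Δx, we necessarily introduce a momentum uncertainty:
Δp ≥ ℏ/(2Δx)
Δp_min = (1.055e-34 J·s) / (2 × 2.950e-09 m)
Δp_min = 1.787e-26 kg·m/s

The more precisely we measure position, the greater the momentum disturbance.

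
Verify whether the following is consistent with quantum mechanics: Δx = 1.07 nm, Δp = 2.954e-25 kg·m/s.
Yes, it satisfies the uncertainty principle.

Calculate the product ΔxΔp:
ΔxΔp = (1.070e-09 m) × (2.954e-25 kg·m/s)
ΔxΔp = 3.161e-34 J·s

Compare to the minimum allowed value ℏ/2:
ℏ/2 = 5.273e-35 J·s

Since ΔxΔp = 3.161e-34 J·s ≥ 5.273e-35 J·s = ℏ/2,
the measurement satisfies the uncertainty principle.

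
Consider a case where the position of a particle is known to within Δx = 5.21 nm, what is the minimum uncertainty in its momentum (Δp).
1.012 × 10^-26 kg·m/s

Using the Heisenberg uncertainty principle:
ΔxΔp ≥ ℏ/2

The minimum uncertainty in momentum is:
Δp_min = ℏ/(2Δx)
Δp_min = (1.055e-34 J·s) / (2 × 5.210e-09 m)
Δp_min = 1.012e-26 kg·m/s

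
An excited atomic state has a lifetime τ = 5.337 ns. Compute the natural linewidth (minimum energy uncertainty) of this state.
61.665 neV

Using the energy-time uncertainty principle:
ΔEΔt ≥ ℏ/2

The lifetime τ represents the time uncertainty Δt.
The natural linewidth (minimum energy uncertainty) is:

ΔE = ℏ/(2τ)
ΔE = (1.055e-34 J·s) / (2 × 5.337e-09 s)
ΔE = 9.880e-27 J = 61.665 neV

This natural linewidth limits the precision of spectroscopic measurements.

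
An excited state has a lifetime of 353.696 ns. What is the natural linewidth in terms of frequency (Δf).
224.988 kHz

Using the energy-time uncertainty principle and E = hf:
ΔEΔt ≥ ℏ/2
hΔf·Δt ≥ ℏ/2

The minimum frequency uncertainty is:
Δf = ℏ/(2hτ) = 1/(4πτ)
Δf = 1/(4π × 3.537e-07 s)
Δf = 2.250e+05 Hz = 224.988 kHz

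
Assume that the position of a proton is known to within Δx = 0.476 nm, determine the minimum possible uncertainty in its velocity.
66.228 m/s

Using the Heisenberg uncertainty principle and Δp = mΔv:
ΔxΔp ≥ ℏ/2
Δx(mΔv) ≥ ℏ/2

The minimum uncertainty in velocity is:
Δv_min = ℏ/(2mΔx)
Δv_min = (1.055e-34 J·s) / (2 × 1.673e-27 kg × 4.760e-10 m)
Δv_min = 6.623e+01 m/s = 66.228 m/s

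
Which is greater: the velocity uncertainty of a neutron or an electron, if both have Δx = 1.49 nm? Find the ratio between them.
The electron has the larger minimum velocity uncertainty, by a ratio of 1838.7.

For both particles, Δp_min = ℏ/(2Δx) = 3.539e-26 kg·m/s (same for both).

The velocity uncertainty is Δv = Δp/m:
- neutron: Δv = 3.539e-26 / 1.675e-27 = 2.113e+01 m/s = 21.128 m/s
- electron: Δv = 3.539e-26 / 9.109e-31 = 3.885e+04 m/s = 38.848 km/s

Ratio: 3.885e+04 / 2.113e+01 = 1838.7

The lighter particle has larger velocity uncertainty because Δv ∝ 1/m.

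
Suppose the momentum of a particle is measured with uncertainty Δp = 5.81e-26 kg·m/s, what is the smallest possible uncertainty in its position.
907.549 pm

Using the Heisenberg uncertainty principle:
ΔxΔp ≥ ℏ/2

The minimum uncertainty in position is:
Δx_min = ℏ/(2Δp)
Δx_min = (1.055e-34 J·s) / (2 × 5.810e-26 kg·m/s)
Δx_min = 9.075e-10 m = 907.549 pm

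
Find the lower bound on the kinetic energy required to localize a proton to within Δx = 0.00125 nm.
3.320 eV

Localizing a particle requires giving it sufficient momentum uncertainty:

1. From uncertainty principle: Δp ≥ ℏ/(2Δx)
   Δp_min = (1.055e-34 J·s) / (2 × 1.250e-12 m)
   Δp_min = 4.218e-23 kg·m/s

2. This momentum uncertainty corresponds to kinetic energy:
   KE ≈ (Δp)²/(2m) = (4.218e-23)²/(2 × 1.673e-27 kg)
   KE = 5.319e-19 J = 3.320 eV

Tighter localization requires more energy.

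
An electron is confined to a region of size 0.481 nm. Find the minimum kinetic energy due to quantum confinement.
41.169 meV

Using the uncertainty principle:

1. Position uncertainty: Δx ≈ 4.810e-10 m
2. Minimum momentum uncertainty: Δp = ℏ/(2Δx) = 1.096e-25 kg·m/s
3. Minimum kinetic energy:
   KE = (Δp)²/(2m) = (1.096e-25)²/(2 × 9.109e-31 kg)
   KE = 6.596e-21 J = 41.169 meV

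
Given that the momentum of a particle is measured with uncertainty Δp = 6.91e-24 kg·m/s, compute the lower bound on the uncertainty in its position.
7.631 pm

Using the Heisenberg uncertainty principle:
ΔxΔp ≥ ℏ/2

The minimum uncertainty in position is:
Δx_min = ℏ/(2Δp)
Δx_min = (1.055e-34 J·s) / (2 × 6.910e-24 kg·m/s)
Δx_min = 7.631e-12 m = 7.631 pm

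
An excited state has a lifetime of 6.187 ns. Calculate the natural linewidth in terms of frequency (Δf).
12.862 MHz

Using the energy-time uncertainty principle and E = hf:
ΔEΔt ≥ ℏ/2
hΔf·Δt ≥ ℏ/2

The minimum frequency uncertainty is:
Δf = ℏ/(2hτ) = 1/(4πτ)
Δf = 1/(4π × 6.187e-09 s)
Δf = 1.286e+07 Hz = 12.862 MHz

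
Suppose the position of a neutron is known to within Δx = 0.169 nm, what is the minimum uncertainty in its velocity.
186.279 m/s

Using the Heisenberg uncertainty principle and Δp = mΔv:
ΔxΔp ≥ ℏ/2
Δx(mΔv) ≥ ℏ/2

The minimum uncertainty in velocity is:
Δv_min = ℏ/(2mΔx)
Δv_min = (1.055e-34 J·s) / (2 × 1.675e-27 kg × 1.690e-10 m)
Δv_min = 1.863e+02 m/s = 186.279 m/s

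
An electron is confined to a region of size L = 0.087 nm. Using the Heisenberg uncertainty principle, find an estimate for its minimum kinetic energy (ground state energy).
1.258 eV

Using the uncertainty principle to estimate ground state energy:

1. The position uncertainty is approximately the confinement size:
   Δx ≈ L = 8.700e-11 m

2. From ΔxΔp ≥ ℏ/2, the minimum momentum uncertainty is:
   Δp ≈ ℏ/(2L) = 6.061e-25 kg·m/s

3. The kinetic energy is approximately:
   KE ≈ (Δp)²/(2m) = (6.061e-25)²/(2 × 9.109e-31 kg)
   KE ≈ 2.016e-19 J = 1.258 eV

This is an order-of-magnitude estimate of the ground state energy.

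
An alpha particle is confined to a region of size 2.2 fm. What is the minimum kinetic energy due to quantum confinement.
269.795 keV

Using the uncertainty principle:

1. Position uncertainty: Δx ≈ 2.200e-15 m
2. Minimum momentum uncertainty: Δp = ℏ/(2Δx) = 2.397e-20 kg·m/s
3. Minimum kinetic energy:
   KE = (Δp)²/(2m) = (2.397e-20)²/(2 × 6.645e-27 kg)
   KE = 4.323e-14 J = 269.795 keV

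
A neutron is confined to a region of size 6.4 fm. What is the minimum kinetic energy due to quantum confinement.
126.472 keV

Using the uncertainty principle:

1. Position uncertainty: Δx ≈ 6.400e-15 m
2. Minimum momentum uncertainty: Δp = ℏ/(2Δx) = 8.239e-21 kg·m/s
3. Minimum kinetic energy:
   KE = (Δp)²/(2m) = (8.239e-21)²/(2 × 1.675e-27 kg)
   KE = 2.026e-14 J = 126.472 keV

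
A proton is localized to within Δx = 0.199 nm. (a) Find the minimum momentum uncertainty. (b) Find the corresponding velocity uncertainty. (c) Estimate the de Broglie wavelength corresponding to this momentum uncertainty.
(a) Δp_min = 2.650 × 10^-25 kg·m/s
(b) Δv_min = 158.415 m/s
(c) λ_dB = 2.501 nm

Step-by-step:

(a) From the uncertainty principle:
Δp_min = ℏ/(2Δx) = (1.055e-34 J·s)/(2 × 1.990e-10 m) = 2.650e-25 kg·m/s

(b) The velocity uncertainty:
Δv = Δp/m = (2.650e-25 kg·m/s)/(1.673e-27 kg) = 1.584e+02 m/s = 158.415 m/s

(c) The de Broglie wavelength for this momentum:
λ = h/p = (6.626e-34 J·s)/(2.650e-25 kg·m/s) = 2.501e-09 m = 2.501 nm

Note: The de Broglie wavelength is comparable to the localization size, as expected from wave-particle duality.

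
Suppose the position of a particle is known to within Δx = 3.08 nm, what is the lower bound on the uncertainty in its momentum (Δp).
1.712 × 10^-26 kg·m/s

Using the Heisenberg uncertainty principle:
ΔxΔp ≥ ℏ/2

The minimum uncertainty in momentum is:
Δp_min = ℏ/(2Δx)
Δp_min = (1.055e-34 J·s) / (2 × 3.080e-09 m)
Δp_min = 1.712e-26 kg·m/s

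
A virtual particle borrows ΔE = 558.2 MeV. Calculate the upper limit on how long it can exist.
5.896 × 10^-25 s

Using the energy-time uncertainty principle:
ΔEΔt ≥ ℏ/2

For a virtual particle borrowing energy ΔE, the maximum lifetime is:
Δt_max = ℏ/(2ΔE)

Converting energy:
ΔE = 558.2 MeV = 8.943e-11 J

Δt_max = (1.055e-34 J·s) / (2 × 8.943e-11 J)
Δt_max = 5.896e-25 s = 5.896 × 10^-25 s

Virtual particles with higher borrowed energy exist for shorter times.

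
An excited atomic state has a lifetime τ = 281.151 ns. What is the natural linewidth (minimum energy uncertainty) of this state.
1.171 neV

Using the energy-time uncertainty principle:
ΔEΔt ≥ ℏ/2

The lifetime τ represents the time uncertainty Δt.
The natural linewidth (minimum energy uncertainty) is:

ΔE = ℏ/(2τ)
ΔE = (1.055e-34 J·s) / (2 × 2.812e-07 s)
ΔE = 1.875e-28 J = 1.171 neV

This natural linewidth limits the precision of spectroscopic measurements.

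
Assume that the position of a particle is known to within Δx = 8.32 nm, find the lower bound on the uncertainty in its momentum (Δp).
6.338 × 10^-27 kg·m/s

Using the Heisenberg uncertainty principle:
ΔxΔp ≥ ℏ/2

The minimum uncertainty in momentum is:
Δp_min = ℏ/(2Δx)
Δp_min = (1.055e-34 J·s) / (2 × 8.320e-09 m)
Δp_min = 6.338e-27 kg·m/s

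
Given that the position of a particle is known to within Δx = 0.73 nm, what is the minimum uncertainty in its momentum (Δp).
7.223 × 10^-26 kg·m/s

Using the Heisenberg uncertainty principle:
ΔxΔp ≥ ℏ/2

The minimum uncertainty in momentum is:
Δp_min = ℏ/(2Δx)
Δp_min = (1.055e-34 J·s) / (2 × 7.300e-10 m)
Δp_min = 7.223e-26 kg·m/s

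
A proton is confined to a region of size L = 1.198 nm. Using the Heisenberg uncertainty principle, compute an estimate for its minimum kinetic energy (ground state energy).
3.614 μeV

Using the uncertainty principle to estimate ground state energy:

1. The position uncertainty is approximately the confinement size:
   Δx ≈ L = 1.198e-09 m

2. From ΔxΔp ≥ ℏ/2, the minimum momentum uncertainty is:
   Δp ≈ ℏ/(2L) = 4.401e-26 kg·m/s

3. The kinetic energy is approximately:
   KE ≈ (Δp)²/(2m) = (4.401e-26)²/(2 × 1.673e-27 kg)
   KE ≈ 5.791e-25 J = 3.614 μeV

This is an order-of-magnitude estimate of the ground state energy.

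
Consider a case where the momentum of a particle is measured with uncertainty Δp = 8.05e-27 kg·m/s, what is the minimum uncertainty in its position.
6.550 nm

Using the Heisenberg uncertainty principle:
ΔxΔp ≥ ℏ/2

The minimum uncertainty in position is:
Δx_min = ℏ/(2Δp)
Δx_min = (1.055e-34 J·s) / (2 × 8.050e-27 kg·m/s)
Δx_min = 6.550e-09 m = 6.550 nm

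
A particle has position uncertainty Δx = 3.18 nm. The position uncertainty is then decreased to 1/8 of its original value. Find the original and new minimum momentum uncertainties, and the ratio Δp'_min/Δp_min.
Original Δp_min = 1.658 × 10^-26 kg·m/s; new Δp'_min = 1.327 × 10^-25 kg·m/s; ratio Δp'_min/Δp_min = 8.

From the uncertainty principle ΔxΔp ≥ ℏ/2, the minimum momentum uncertainty is Δp_min = ℏ/(2Δx).

Original (Δx = 3.18 nm = 3.180e-09 m):
Δp_min = (1.055e-34 J·s)/(2 × 3.180e-09 m) = 1.658e-26 kg·m/s

When Δx → (1/8)Δx:
Δp'_min = ℏ/(2 × (1/8)Δx) = 8 × ℏ/(2Δx) = 8 × Δp_min
Δp'_min = 8 × 1.658e-26 kg·m/s = 1.327e-25 kg·m/s

Since Δp_min ∝ 1/Δx, when Δx is decreased to 1/8 of its original value, Δp_min increases to 8 times its original value.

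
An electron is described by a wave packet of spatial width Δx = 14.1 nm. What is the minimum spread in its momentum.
3.740 × 10^-27 kg·m/s

For a wave packet, the spatial width Δx and momentum spread Δp are related by the uncertainty principle:
ΔxΔp ≥ ℏ/2

The minimum momentum spread is:
Δp_min = ℏ/(2Δx)
Δp_min = (1.055e-34 J·s) / (2 × 1.410e-08 m)
Δp_min = 3.740e-27 kg·m/s

A wave packet cannot have both a well-defined position and well-defined momentum.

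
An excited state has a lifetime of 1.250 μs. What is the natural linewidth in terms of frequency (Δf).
63.662 kHz

Using the energy-time uncertainty principle and E = hf:
ΔEΔt ≥ ℏ/2
hΔf·Δt ≥ ℏ/2

The minimum frequency uncertainty is:
Δf = ℏ/(2hτ) = 1/(4πτ)
Δf = 1/(4π × 1.250e-06 s)
Δf = 6.366e+04 Hz = 63.662 kHz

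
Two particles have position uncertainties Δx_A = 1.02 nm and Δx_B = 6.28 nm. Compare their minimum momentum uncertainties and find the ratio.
Particle A has the larger minimum momentum uncertainty, by a factor of 6.16.

For each particle, the minimum momentum uncertainty is Δp_min = ℏ/(2Δx):

Particle A: Δp_A = ℏ/(2×1.020e-09 m) = 5.169e-26 kg·m/s
Particle B: Δp_B = ℏ/(2×6.280e-09 m) = 8.396e-27 kg·m/s

Ratio: Δp_A/Δp_B = 6.16

Since Δp_min ∝ 1/Δx, the particle with smaller position uncertainty (A) has larger momentum uncertainty.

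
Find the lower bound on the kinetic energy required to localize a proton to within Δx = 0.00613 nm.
138.049 meV

Localizing a particle requires giving it sufficient momentum uncertainty:

1. From uncertainty principle: Δp ≥ ℏ/(2Δx)
   Δp_min = (1.055e-34 J·s) / (2 × 6.130e-12 m)
   Δp_min = 8.602e-24 kg·m/s

2. This momentum uncertainty corresponds to kinetic energy:
   KE ≈ (Δp)²/(2m) = (8.602e-24)²/(2 × 1.673e-27 kg)
   KE = 2.212e-20 J = 138.049 meV

Tighter localization requires more energy.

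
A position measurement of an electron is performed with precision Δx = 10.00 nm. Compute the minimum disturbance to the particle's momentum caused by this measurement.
5.273 × 10^-27 kg·m/s

The uncertainty principle implies that measuring position disturbs momentum:
ΔxΔp ≥ ℏ/2

When we measure position with precision Δx, we necessarily introduce a momentum uncertainty:
Δp ≥ ℏ/(2Δx)
Δp_min = (1.055e-34 J·s) / (2 × 1.000e-08 m)
Δp_min = 5.273e-27 kg·m/s

The more precisely we measure position, the greater the momentum disturbance.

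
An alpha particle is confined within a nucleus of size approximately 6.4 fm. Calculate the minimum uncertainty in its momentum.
8.239 × 10^-21 kg·m/s

Using the Heisenberg uncertainty principle:
ΔxΔp ≥ ℏ/2

With Δx ≈ L = 6.400e-15 m (the confinement size):
Δp_min = ℏ/(2Δx)
Δp_min = (1.055e-34 J·s) / (2 × 6.400e-15 m)
Δp_min = 8.239e-21 kg·m/s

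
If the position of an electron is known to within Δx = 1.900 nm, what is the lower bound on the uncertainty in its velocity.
30.465 km/s

Using the Heisenberg uncertainty principle and Δp = mΔv:
ΔxΔp ≥ ℏ/2
Δx(mΔv) ≥ ℏ/2

The minimum uncertainty in velocity is:
Δv_min = ℏ/(2mΔx)
Δv_min = (1.055e-34 J·s) / (2 × 9.109e-31 kg × 1.900e-09 m)
Δv_min = 3.047e+04 m/s = 30.465 km/s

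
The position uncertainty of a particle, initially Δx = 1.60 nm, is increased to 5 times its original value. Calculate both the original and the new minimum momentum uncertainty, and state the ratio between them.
Original Δp_min = 3.296 × 10^-26 kg·m/s; new Δp'_min = 6.591 × 10^-27 kg·m/s; ratio Δp'_min/Δp_min = 1/5.

From the uncertainty principle ΔxΔp ≥ ℏ/2, the minimum momentum uncertainty is Δp_min = ℏ/(2Δx).

Original (Δx = 1.60 nm = 1.600e-09 m):
Δp_min = (1.055e-34 J·s)/(2 × 1.600e-09 m) = 3.296e-26 kg·m/s

When Δx → 5Δx:
Δp'_min = ℏ/(2 × 5Δx) = (1/5) × ℏ/(2Δx) = (1/5) × Δp_min
Δp'_min = 1/5 × 3.296e-26 kg·m/s = 6.591e-27 kg·m/s

Since Δp_min ∝ 1/Δx, when Δx is increased to 5 times its original value, Δp_min decreases to 1/5 of its original value.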